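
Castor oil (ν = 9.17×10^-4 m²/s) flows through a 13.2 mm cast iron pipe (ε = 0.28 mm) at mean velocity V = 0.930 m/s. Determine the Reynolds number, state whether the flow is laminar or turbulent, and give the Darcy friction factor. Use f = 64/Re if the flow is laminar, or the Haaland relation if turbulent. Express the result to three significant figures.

Re = VD/ν = 0.9300·0.0132/9.17×10^-4 = 13.4
Re < 2300 → laminar → f = 64/Re = 4.781

Re ≈ 13.4; laminar; f = 64/Re ≈ 4.78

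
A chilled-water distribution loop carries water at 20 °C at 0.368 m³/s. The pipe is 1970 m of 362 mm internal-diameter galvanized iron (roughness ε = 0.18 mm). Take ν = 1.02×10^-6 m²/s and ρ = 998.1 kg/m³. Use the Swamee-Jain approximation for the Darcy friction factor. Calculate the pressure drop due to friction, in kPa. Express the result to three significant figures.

Δp ≈ 596 kPa

V = 4Q/(πD²) = 4·0.368/(π·0.362²) = 3.576 m/s
Re = VD/ν = 3.576·0.362/1.02×10^-6 = 1.27×10^6 → turbulent
ε/D = 0.18/362 = 4.97×10^-4
Swamee-Jain: f = 0.01717
h_f = f(L/D)V²/(2g) = 0.01717·(1970/0.362)·3.576²/(2·9.81) = 60.89 m
Δp = ρg·h_f = 998.1·9.81·60.89 = 596.1 kPa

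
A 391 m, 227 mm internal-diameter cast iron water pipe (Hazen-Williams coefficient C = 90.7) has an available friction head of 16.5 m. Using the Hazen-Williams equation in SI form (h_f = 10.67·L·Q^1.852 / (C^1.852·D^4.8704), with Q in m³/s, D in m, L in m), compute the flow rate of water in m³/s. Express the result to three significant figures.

Rearranging: Q = [h_f·C^1.852·D^4.8704 / (10.67·L)]^(1/1.852)
Q = [16.5·90.7^1.852·0.227^4.8704 / (10.67·391)]^0.540 = 0.09261 m³/s

Q ≈ 0.0926 m³/s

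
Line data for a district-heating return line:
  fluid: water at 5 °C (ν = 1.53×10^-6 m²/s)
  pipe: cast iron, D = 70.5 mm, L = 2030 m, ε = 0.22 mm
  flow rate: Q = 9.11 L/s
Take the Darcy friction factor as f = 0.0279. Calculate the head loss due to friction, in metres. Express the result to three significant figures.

h_f ≈ 223 m

V = 4Q/(πD²) = 4·0.00911/(π·0.0705²) = 2.334 m/s
h_f = f(L/D)V²/(2g) = 0.02790·(2030/0.0705)·2.334²/(2·9.81) = 223.0 m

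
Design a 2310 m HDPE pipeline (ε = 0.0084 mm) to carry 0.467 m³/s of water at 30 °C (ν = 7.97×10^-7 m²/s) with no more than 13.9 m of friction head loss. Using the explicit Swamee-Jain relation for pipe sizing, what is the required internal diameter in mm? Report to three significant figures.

Swamee-Jain (Type III): D = 0.66·[ε^1.25·(LQ²/(gh_f))^4.75 + ν·Q^9.4·(L/(gh_f))^5.2]^0.04
LQ²/(gh_f) = 3.695; L/(gh_f) = 16.94
Term 1 = ε^1.25·(…)^4.75 = 2.25×10^-4; Term 2 = ν·Q^9.4·(…)^5.2 = 0.00153
D = 0.66·(2.25×10^-4 + 0.00153)^0.04 = 0.5120 m = 512 mm
Check: V = 2.27 m/s, Re = 1.46×10^6, f = 0.01140, h_f = 13.5 m ≈ 13.9 m ✓

D ≈ 512 mm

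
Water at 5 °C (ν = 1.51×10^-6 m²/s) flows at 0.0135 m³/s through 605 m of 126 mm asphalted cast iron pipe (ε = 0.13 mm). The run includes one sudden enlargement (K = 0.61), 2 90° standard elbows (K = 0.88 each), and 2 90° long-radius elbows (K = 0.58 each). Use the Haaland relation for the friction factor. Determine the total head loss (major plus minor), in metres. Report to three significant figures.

H_L ≈ 6.60 m

V = 4Q/(πD²) = 1.083 m/s; V²/2g = 0.05975 m
Re = 9.03×10^4, ε/D = 0.00103 → f = 0.02228 (Haaland)
Major: h_f = f(L/D)·V²/2g = 0.02228·4802·0.05975 = 6.392 m
Minor: ΣK = 3.53; h_m = ΣK·V²/2g = 0.2109 m
Total H_L = 6.392 + 0.2109 = 6.603 m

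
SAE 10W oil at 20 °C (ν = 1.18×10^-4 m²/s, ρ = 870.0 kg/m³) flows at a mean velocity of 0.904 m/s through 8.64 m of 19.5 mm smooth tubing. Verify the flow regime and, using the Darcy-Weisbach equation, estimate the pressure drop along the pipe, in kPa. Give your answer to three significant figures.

Re = VD/ν = 0.904·0.01950/1.18×10^-4 = 149 → laminar (Re < 2300)
f = 64/Re = 0.4284
h_f = f(L/D)V²/(2g) = 0.4284·(8.64/0.01950)·0.904²/(2·9.81) = 7.906 m
Δp = ρg·h_f = 870.0·9.81·7.906 = 67.48 kPa

Δp ≈ 67.5 kPa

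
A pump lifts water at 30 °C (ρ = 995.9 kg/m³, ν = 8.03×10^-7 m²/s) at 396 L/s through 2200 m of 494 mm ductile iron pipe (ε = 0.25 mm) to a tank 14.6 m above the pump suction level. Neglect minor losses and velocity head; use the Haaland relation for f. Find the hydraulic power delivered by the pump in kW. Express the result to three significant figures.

P_hyd ≈ 121 kW

V = 4Q/(πD²) = 2.066 m/s; Re = 1.27×10^6; ε/D = 5.06×10^-4; f = 0.01712
h_f = f(L/D)V²/2g = 16.59 m
Total head H = z + h_f = 14.6 + 16.59 = 31.19 m
P_hyd = ρgQH = 995.9·9.81·0.396·31.19 = 120.7 kW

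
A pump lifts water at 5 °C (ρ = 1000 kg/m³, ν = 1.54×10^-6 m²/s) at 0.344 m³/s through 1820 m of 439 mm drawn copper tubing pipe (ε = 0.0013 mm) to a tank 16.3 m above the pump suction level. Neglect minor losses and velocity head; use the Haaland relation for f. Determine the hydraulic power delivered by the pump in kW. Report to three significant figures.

V = 4Q/(πD²) = 2.273 m/s; Re = 6.48×10^5; ε/D = 2.96×10^-6; f = 0.01252
h_f = f(L/D)V²/2g = 13.66 m
Total head H = z + h_f = 16.3 + 13.66 = 29.96 m
P_hyd = ρgQH = 1000·9.81·0.344·29.96 = 101.1 kW

P_hyd ≈ 101 kW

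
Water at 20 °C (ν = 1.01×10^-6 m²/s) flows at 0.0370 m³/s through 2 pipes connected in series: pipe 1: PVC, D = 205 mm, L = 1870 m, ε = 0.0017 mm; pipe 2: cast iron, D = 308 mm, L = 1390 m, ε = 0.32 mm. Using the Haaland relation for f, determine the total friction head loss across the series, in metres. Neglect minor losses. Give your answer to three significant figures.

H ≈ 10.1 m

Pipe 1: V = 1.121 m/s, Re = 2.28×10^5, ε/D = 8.29×10^-6, f = 0.01517, h_1 = f(L/D)V²/2g = 8.863 m
Pipe 2: V = 0.4966 m/s, Re = 1.51×10^5, ε/D = 0.00104, f = 0.02141, h_2 = f(L/D)V²/2g = 1.215 m
Series → Q common, losses add: H = Σh = 10.08 m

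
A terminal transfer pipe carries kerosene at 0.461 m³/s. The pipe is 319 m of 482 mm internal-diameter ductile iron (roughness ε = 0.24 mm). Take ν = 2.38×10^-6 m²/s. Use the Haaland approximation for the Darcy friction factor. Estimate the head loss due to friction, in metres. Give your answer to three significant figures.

h_f ≈ 3.78 m

V = 4Q/(πD²) = 4·0.461/(π·0.482²) = 2.526 m/s
Re = VD/ν = 2.526·0.482/2.38×10^-6 = 5.12×10^5 → turbulent
ε/D = 0.24/482 = 4.98×10^-4
Haaland: f = 0.01755
h_f = f(L/D)V²/(2g) = 0.01755·(319/0.482)·2.526²/(2·9.81) = 3.778 m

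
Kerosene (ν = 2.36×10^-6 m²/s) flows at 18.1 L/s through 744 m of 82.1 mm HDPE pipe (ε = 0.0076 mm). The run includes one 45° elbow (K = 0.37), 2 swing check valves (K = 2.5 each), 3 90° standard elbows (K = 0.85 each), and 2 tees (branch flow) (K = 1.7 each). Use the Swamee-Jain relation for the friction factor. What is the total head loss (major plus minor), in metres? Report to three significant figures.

H_L ≈ 103 m

V = 4Q/(πD²) = 3.419 m/s; V²/2g = 0.5958 m
Re = 1.19×10^5, ε/D = 9.26×10^-5 → f = 0.01783 (Swamee-Jain)
Major: h_f = f(L/D)·V²/2g = 0.01783·9062·0.5958 = 96.29 m
Minor: ΣK = 11.3; h_m = ΣK·V²/2g = 6.745 m
Total H_L = 96.29 + 6.745 = 103.0 m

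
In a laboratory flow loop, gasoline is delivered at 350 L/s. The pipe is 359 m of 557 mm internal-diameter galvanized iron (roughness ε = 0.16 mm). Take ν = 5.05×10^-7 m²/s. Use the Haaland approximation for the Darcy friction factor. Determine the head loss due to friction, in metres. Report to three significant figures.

V = 4Q/(πD²) = 4·0.350/(π·0.557²) = 1.436 m/s
Re = VD/ν = 1.436·0.557/5.05×10^-7 = 1.58×10^6 → turbulent
ε/D = 0.16/557 = 2.87×10^-4
Haaland: f = 0.01526
h_f = f(L/D)V²/(2g) = 0.01526·(359/0.557)·1.436²/(2·9.81) = 1.034 m

h_f ≈ 1.03 m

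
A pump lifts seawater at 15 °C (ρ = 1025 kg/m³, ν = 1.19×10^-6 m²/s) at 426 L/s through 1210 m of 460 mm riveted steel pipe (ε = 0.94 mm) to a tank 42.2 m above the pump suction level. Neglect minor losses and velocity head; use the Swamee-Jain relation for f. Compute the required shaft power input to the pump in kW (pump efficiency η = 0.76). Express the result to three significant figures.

P_shaft ≈ 356 kW

V = 4Q/(πD²) = 2.563 m/s; Re = 9.91×10^5; ε/D = 0.00204; f = 0.02381
h_f = f(L/D)V²/2g = 20.98 m
Total head H = z + h_f = 42.2 + 20.98 = 63.18 m
P_hyd = ρgQH = 1025·9.81·0.426·63.18 = 270.6 kW
P_shaft = P_hyd/η = 270.6/0.76 = 356.1 kW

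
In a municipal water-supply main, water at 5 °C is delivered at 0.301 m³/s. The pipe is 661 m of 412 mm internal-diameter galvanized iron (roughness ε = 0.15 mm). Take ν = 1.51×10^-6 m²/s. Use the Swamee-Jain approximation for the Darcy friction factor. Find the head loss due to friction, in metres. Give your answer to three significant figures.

V = 4Q/(πD²) = 4·0.301/(π·0.412²) = 2.258 m/s
Re = VD/ν = 2.258·0.412/1.51×10^-6 = 6.16×10^5 → turbulent
ε/D = 0.15/412 = 3.64×10^-4
Swamee-Jain: f = 0.01666
h_f = f(L/D)V²/(2g) = 0.01666·(661/0.412)·2.258²/(2·9.81) = 6.945 m

h_f ≈ 6.94 m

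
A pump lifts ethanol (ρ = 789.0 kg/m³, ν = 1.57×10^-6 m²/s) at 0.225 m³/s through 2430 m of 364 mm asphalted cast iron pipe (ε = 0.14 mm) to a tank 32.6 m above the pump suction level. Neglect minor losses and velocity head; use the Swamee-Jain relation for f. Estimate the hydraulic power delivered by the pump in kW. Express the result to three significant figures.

V = 4Q/(πD²) = 2.162 m/s; Re = 5.01×10^5; ε/D = 3.85×10^-4; f = 0.01701
h_f = f(L/D)V²/2g = 27.05 m
Total head H = z + h_f = 32.6 + 27.05 = 59.65 m
P_hyd = ρgQH = 789.0·9.81·0.225·59.65 = 103.9 kW

P_hyd ≈ 104 kW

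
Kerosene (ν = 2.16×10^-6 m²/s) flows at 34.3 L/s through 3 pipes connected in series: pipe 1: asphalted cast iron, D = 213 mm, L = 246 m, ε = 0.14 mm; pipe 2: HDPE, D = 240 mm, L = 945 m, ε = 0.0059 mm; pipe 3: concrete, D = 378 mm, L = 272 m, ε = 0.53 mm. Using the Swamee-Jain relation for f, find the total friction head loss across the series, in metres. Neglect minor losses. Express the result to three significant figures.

Pipe 1: V = 0.9626 m/s, Re = 9.49×10^4, ε/D = 6.57×10^-4, f = 0.02120, h_1 = f(L/D)V²/2g = 1.156 m
Pipe 2: V = 0.7582 m/s, Re = 8.42×10^4, ε/D = 2.46×10^-5, f = 0.01866, h_2 = f(L/D)V²/2g = 2.152 m
Pipe 3: V = 0.3056 m/s, Re = 5.35×10^4, ε/D = 0.00140, f = 0.02509, h_3 = f(L/D)V²/2g = 0.08598 m
Series → Q common, losses add: H = Σh = 3.394 m

H ≈ 3.39 m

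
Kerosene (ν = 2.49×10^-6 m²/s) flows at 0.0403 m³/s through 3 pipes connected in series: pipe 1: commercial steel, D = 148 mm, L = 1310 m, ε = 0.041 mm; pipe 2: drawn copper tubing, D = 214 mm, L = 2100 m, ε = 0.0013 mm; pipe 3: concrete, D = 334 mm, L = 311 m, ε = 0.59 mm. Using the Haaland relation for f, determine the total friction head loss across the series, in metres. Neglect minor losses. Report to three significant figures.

H ≈ 56.6 m

Pipe 1: V = 2.343 m/s, Re = 1.39×10^5, ε/D = 2.77×10^-4, f = 0.01818, h_1 = f(L/D)V²/2g = 45.02 m
Pipe 2: V = 1.120 m/s, Re = 9.63×10^4, ε/D = 6.07×10^-6, f = 0.01799, h_2 = f(L/D)V²/2g = 11.29 m
Pipe 3: V = 0.4600 m/s, Re = 6.17×10^4, ε/D = 0.00177, f = 0.02522, h_3 = f(L/D)V²/2g = 0.2533 m
Series → Q common, losses add: H = Σh = 56.57 m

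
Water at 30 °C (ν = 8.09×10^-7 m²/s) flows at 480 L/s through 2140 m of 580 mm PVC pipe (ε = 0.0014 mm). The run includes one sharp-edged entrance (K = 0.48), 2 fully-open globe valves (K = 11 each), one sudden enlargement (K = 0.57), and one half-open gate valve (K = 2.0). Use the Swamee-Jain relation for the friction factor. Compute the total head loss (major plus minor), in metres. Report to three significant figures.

H_L ≈ 11.2 m

V = 4Q/(πD²) = 1.817 m/s; V²/2g = 0.1682 m
Re = 1.30×10^6, ε/D = 2.41×10^-6 → f = 0.01118 (Swamee-Jain)
Major: h_f = f(L/D)·V²/2g = 0.01118·3690·0.1682 = 6.939 m
Minor: ΣK = 25.1; h_m = ΣK·V²/2g = 4.214 m
Total H_L = 6.939 + 4.214 = 11.15 m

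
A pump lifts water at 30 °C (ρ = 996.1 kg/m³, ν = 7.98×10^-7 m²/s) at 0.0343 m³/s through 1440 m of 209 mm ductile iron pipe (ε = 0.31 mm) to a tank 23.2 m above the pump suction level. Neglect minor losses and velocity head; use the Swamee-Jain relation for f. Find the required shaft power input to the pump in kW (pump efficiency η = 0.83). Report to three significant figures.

V = 4Q/(πD²) = 0.9998 m/s; Re = 2.62×10^5; ε/D = 0.00148; f = 0.02266
h_f = f(L/D)V²/2g = 7.955 m
Total head H = z + h_f = 23.2 + 7.955 = 31.16 m
P_hyd = ρgQH = 996.1·9.81·0.0343·31.16 = 10.44 kW
P_shaft = P_hyd/η = 10.44/0.83 = 12.58 kW

P_shaft ≈ 12.6 kW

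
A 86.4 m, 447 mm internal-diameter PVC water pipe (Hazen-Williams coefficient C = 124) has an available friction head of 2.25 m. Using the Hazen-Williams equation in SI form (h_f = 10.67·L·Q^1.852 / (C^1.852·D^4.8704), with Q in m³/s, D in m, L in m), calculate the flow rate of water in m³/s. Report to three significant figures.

Rearranging: Q = [h_f·C^1.852·D^4.8704 / (10.67·L)]^(1/1.852)
Q = [2.25·124^1.852·0.447^4.8704 / (10.67·86.4)]^0.540 = 0.5796 m³/s

Q ≈ 0.580 m³/s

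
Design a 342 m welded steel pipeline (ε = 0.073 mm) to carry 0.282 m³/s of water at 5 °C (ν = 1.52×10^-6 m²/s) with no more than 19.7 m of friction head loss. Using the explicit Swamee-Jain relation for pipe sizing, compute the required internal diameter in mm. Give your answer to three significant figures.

D ≈ 286 mm

Swamee-Jain (Type III): D = 0.66·[ε^1.25·(LQ²/(gh_f))^4.75 + ν·Q^9.4·(L/(gh_f))^5.2]^0.04
LQ²/(gh_f) = 0.1407; L/(gh_f) = 1.770
Term 1 = ε^1.25·(…)^4.75 = 6.08×10^-10; Term 2 = ν·Q^9.4·(…)^5.2 = 2.01×10^-10
D = 0.66·(6.08×10^-10 + 2.01×10^-10)^0.04 = 0.2857 m = 286 mm
Check: V = 4.40 m/s, Re = 8.27×10^5, f = 0.01549, h_f = 18.3 m ≈ 19.7 m ✓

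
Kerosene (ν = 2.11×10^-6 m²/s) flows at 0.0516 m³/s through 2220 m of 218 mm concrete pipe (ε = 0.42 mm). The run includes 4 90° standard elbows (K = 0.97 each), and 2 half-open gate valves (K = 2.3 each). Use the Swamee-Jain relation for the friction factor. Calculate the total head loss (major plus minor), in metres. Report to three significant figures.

V = 4Q/(πD²) = 1.382 m/s; V²/2g = 0.09741 m
Re = 1.43×10^5, ε/D = 0.00193 → f = 0.02464 (Swamee-Jain)
Major: h_f = f(L/D)·V²/2g = 0.02464·10183·0.09741 = 24.44 m
Minor: ΣK = 8.48; h_m = ΣK·V²/2g = 0.8260 m
Total H_L = 24.44 + 0.8260 = 25.26 m

H_L ≈ 25.3 m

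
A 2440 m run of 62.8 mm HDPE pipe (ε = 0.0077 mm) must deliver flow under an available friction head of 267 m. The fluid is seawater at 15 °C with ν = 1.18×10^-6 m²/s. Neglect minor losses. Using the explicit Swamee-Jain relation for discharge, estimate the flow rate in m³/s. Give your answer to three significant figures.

Swamee-Jain (Type II): Q = -0.965·√(gD⁵h_f/L)·ln[ε/(3.7D) + √(3.17ν²L/(gD³h_f))]
√(gD⁵h_f/L) = √(9.81·0.0628⁵·267/2440) = 0.001024
ε/(3.7D) = 3.31×10^-5; √(3.17ν²L/(gD³h_f)) = 1.29×10^-4
Q = -0.965·0.001024·ln(1.620×10^-4) = 0.008625 m³/s
Check: V = 2.78 m/s, Re = 1.48×10^5, f = 0.01736, h_f = 267 m ≈ 267 m ✓

Q ≈ 0.00862 m³/s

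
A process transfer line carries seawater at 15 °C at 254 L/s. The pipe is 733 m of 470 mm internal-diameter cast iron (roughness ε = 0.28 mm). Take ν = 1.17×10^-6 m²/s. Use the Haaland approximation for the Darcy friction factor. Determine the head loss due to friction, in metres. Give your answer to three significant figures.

h_f ≈ 3.08 m

V = 4Q/(πD²) = 4·0.254/(π·0.470²) = 1.464 m/s
Re = VD/ν = 1.464·0.470/1.17×10^-6 = 5.88×10^5 → turbulent
ε/D = 0.28/470 = 5.96×10^-4
Haaland: f = 0.01805
h_f = f(L/D)V²/(2g) = 0.01805·(733/0.470)·1.464²/(2·9.81) = 3.076 m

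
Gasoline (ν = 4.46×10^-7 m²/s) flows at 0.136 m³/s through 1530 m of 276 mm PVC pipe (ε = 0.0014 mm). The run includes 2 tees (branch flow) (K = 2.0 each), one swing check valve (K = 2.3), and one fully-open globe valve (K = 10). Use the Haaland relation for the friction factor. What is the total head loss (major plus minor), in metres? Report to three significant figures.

H_L ≈ 20.4 m

V = 4Q/(πD²) = 2.273 m/s; V²/2g = 0.2634 m
Re = 1.41×10^6, ε/D = 5.07×10^-6 → f = 0.01106 (Haaland)
Major: h_f = f(L/D)·V²/2g = 0.01106·5543·0.2634 = 16.15 m
Minor: ΣK = 16.3; h_m = ΣK·V²/2g = 4.293 m
Total H_L = 16.15 + 4.293 = 20.44 m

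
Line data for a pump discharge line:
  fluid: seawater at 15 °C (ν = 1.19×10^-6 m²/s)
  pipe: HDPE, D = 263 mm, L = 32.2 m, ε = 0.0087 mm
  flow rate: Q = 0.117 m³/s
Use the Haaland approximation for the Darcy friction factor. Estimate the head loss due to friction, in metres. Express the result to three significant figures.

h_f ≈ 0.393 m

V = 4Q/(πD²) = 4·0.117/(π·0.263²) = 2.154 m/s
Re = VD/ν = 2.154·0.263/1.19×10^-6 = 4.76×10^5 → turbulent
ε/D = 0.0087/263 = 3.31×10^-5
Haaland: f = 0.01357
h_f = f(L/D)V²/(2g) = 0.01357·(32.2/0.263)·2.154²/(2·9.81) = 0.3926 m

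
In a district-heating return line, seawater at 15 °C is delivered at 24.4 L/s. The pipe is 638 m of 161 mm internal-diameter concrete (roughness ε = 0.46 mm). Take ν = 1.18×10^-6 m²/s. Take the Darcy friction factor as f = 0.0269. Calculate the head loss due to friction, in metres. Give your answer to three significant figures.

h_f ≈ 7.80 m

V = 4Q/(πD²) = 4·0.0244/(π·0.161²) = 1.199 m/s
h_f = f(L/D)V²/(2g) = 0.02690·(638/0.161)·1.199²/(2·9.81) = 7.804 m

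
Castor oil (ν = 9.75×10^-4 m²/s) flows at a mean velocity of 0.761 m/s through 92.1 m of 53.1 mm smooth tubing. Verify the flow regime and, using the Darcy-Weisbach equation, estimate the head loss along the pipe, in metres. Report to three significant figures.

Re = VD/ν = 0.761·0.05310/9.75×10^-4 = 41.4 → laminar (Re < 2300)
f = 64/Re = 1.544
h_f = f(L/D)V²/(2g) = 1.544·(92.1/0.05310)·0.761²/(2·9.81) = 79.06 m

h_f ≈ 79.1 m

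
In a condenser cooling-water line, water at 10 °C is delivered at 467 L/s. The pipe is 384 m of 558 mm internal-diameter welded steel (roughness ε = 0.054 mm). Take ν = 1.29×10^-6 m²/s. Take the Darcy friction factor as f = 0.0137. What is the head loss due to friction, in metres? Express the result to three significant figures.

V = 4Q/(πD²) = 4·0.467/(π·0.558²) = 1.910 m/s
h_f = f(L/D)V²/(2g) = 0.01370·(384/0.558)·1.910²/(2·9.81) = 1.752 m

h_f ≈ 1.75 m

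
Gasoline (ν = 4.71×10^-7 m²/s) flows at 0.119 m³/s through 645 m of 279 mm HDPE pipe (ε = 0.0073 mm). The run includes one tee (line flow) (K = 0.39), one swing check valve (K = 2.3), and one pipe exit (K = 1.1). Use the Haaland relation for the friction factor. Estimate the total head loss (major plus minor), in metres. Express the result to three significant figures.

V = 4Q/(πD²) = 1.946 m/s; V²/2g = 0.1931 m
Re = 1.15×10^6, ε/D = 2.62×10^-5 → f = 0.01186 (Haaland)
Major: h_f = f(L/D)·V²/2g = 0.01186·2312·0.1931 = 5.293 m
Minor: ΣK = 3.79; h_m = ΣK·V²/2g = 0.7319 m
Total H_L = 5.293 + 0.7319 = 6.025 m

H_L ≈ 6.02 m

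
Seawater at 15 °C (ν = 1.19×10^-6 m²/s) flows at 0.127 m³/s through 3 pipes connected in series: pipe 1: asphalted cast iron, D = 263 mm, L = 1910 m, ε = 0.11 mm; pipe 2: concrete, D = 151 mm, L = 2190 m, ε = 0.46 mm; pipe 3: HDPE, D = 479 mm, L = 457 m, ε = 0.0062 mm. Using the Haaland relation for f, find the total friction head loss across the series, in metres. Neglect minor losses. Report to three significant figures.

Pipe 1: V = 2.338 m/s, Re = 5.17×10^5, ε/D = 4.18×10^-4, f = 0.01701, h_1 = f(L/D)V²/2g = 34.40 m
Pipe 2: V = 7.092 m/s, Re = 9.00×10^5, ε/D = 0.00305, f = 0.02647, h_2 = f(L/D)V²/2g = 983.9 m
Pipe 3: V = 0.7048 m/s, Re = 2.84×10^5, ε/D = 1.29×10^-5, f = 0.01460, h_3 = f(L/D)V²/2g = 0.3525 m
Series → Q common, losses add: H = Σh = 1019 m

H ≈ 1020 m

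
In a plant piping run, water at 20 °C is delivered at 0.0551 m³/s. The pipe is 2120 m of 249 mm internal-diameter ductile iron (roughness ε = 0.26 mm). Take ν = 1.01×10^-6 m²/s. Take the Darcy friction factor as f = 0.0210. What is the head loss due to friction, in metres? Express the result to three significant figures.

h_f ≈ 11.7 m

V = 4Q/(πD²) = 4·0.0551/(π·0.249²) = 1.132 m/s
h_f = f(L/D)V²/(2g) = 0.02100·(2120/0.249)·1.132²/(2·9.81) = 11.67 m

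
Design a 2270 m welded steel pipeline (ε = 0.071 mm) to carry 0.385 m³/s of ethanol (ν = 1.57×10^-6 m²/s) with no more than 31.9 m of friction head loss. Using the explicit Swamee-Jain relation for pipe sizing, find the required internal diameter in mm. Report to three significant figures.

D ≈ 423 mm

Swamee-Jain (Type III): D = 0.66·[ε^1.25·(LQ²/(gh_f))^4.75 + ν·Q^9.4·(L/(gh_f))^5.2]^0.04
LQ²/(gh_f) = 1.075; L/(gh_f) = 7.254
Term 1 = ε^1.25·(…)^4.75 = 9.20×10^-6; Term 2 = ν·Q^9.4·(…)^5.2 = 5.95×10^-6
D = 0.66·(9.20×10^-6 + 5.95×10^-6)^0.04 = 0.4234 m = 423 mm
Check: V = 2.73 m/s, Re = 7.37×10^5, f = 0.01471, h_f = 30.1 m ≈ 31.9 m ✓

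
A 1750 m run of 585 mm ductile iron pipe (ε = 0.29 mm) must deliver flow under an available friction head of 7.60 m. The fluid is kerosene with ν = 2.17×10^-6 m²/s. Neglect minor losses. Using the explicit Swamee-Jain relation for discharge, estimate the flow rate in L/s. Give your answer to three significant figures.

Swamee-Jain (Type II): Q = -0.965·√(gD⁵h_f/L)·ln[ε/(3.7D) + √(3.17ν²L/(gD³h_f))]
√(gD⁵h_f/L) = √(9.81·0.585⁵·7.60/1750) = 0.05403
ε/(3.7D) = 1.34×10^-4; √(3.17ν²L/(gD³h_f)) = 4.18×10^-5
Q = -0.965·0.05403·ln(1.758×10^-4) = 0.4508 m³/s
Check: V = 1.68 m/s, Re = 4.52×10^5, f = 0.01784, h_f = 7.65 m ≈ 7.60 m ✓

Q ≈ 451 L/s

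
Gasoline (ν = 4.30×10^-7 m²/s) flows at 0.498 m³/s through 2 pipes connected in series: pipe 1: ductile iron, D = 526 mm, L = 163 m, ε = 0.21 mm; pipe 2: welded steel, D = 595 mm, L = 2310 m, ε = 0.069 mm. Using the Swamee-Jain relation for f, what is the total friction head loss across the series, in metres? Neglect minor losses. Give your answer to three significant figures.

H ≈ 9.60 m

Pipe 1: V = 2.292 m/s, Re = 2.80×10^6, ε/D = 3.99×10^-4, f = 0.01617, h_1 = f(L/D)V²/2g = 1.341 m
Pipe 2: V = 1.791 m/s, Re = 2.48×10^6, ε/D = 1.16×10^-4, f = 0.01302, h_2 = f(L/D)V²/2g = 8.262 m
Series → Q common, losses add: H = Σh = 9.603 m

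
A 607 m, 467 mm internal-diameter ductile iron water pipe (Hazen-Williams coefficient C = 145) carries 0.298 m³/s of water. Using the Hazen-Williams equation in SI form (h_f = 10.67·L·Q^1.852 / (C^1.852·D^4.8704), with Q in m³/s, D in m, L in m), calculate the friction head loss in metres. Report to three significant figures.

h_f ≈ 2.79 m

h_f = 10.67·607·0.298^1.852 / (145^1.852·0.467^4.8704) = 2.788 m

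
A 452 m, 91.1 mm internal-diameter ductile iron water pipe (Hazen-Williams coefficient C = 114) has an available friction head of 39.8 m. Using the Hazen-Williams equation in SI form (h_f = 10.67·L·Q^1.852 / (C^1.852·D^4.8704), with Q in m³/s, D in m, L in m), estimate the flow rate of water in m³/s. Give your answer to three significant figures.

Q ≈ 0.0157 m³/s

Rearranging: Q = [h_f·C^1.852·D^4.8704 / (10.67·L)]^(1/1.852)
Q = [39.8·114^1.852·0.0911^4.8704 / (10.67·452)]^0.540 = 0.01569 m³/s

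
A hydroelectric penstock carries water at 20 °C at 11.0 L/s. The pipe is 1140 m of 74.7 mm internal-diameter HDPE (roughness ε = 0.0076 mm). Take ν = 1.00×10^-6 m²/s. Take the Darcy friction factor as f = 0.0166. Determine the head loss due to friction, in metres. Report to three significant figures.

h_f ≈ 81.3 m

V = 4Q/(πD²) = 4·0.0110/(π·0.0747²) = 2.510 m/s
h_f = f(L/D)V²/(2g) = 0.01660·(1140/0.0747)·2.510²/(2·9.81) = 81.34 m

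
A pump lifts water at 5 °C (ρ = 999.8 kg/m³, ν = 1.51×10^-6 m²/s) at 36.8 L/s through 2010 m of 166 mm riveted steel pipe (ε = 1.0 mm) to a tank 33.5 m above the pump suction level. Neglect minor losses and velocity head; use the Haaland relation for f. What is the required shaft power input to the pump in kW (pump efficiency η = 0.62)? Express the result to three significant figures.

P_shaft ≈ 53.4 kW

V = 4Q/(πD²) = 1.700 m/s; Re = 1.87×10^5; ε/D = 0.00602; f = 0.03263
h_f = f(L/D)V²/2g = 58.22 m
Total head H = z + h_f = 33.5 + 58.22 = 91.72 m
P_hyd = ρgQH = 999.8·9.81·0.0368·91.72 = 33.11 kW
P_shaft = P_hyd/η = 33.11/0.62 = 53.40 kW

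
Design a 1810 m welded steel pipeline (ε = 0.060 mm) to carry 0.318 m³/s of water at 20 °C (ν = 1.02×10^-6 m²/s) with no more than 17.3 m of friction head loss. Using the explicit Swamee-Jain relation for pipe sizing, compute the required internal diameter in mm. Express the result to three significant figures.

D ≈ 420 mm

Swamee-Jain (Type III): D = 0.66·[ε^1.25·(LQ²/(gh_f))^4.75 + ν·Q^9.4·(L/(gh_f))^5.2]^0.04
LQ²/(gh_f) = 1.078; L/(gh_f) = 10.67
Term 1 = ε^1.25·(…)^4.75 = 7.56×10^-6; Term 2 = ν·Q^9.4·(…)^5.2 = 4.75×10^-6
D = 0.66·(7.56×10^-6 + 4.75×10^-6)^0.04 = 0.4199 m = 420 mm
Check: V = 2.30 m/s, Re = 9.45×10^5, f = 0.01415, h_f = 16.4 m ≈ 17.3 m ✓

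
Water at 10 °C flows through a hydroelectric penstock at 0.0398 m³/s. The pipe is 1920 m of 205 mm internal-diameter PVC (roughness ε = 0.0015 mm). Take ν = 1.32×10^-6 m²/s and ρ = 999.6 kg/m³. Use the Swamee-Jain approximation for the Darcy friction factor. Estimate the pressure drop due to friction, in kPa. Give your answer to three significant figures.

V = 4Q/(πD²) = 4·0.0398/(π·0.205²) = 1.206 m/s
Re = VD/ν = 1.206·0.205/1.32×10^-6 = 1.87×10^5 → turbulent
ε/D = 0.0015/205 = 7.32×10^-6
Swamee-Jain: f = 0.01580
h_f = f(L/D)V²/(2g) = 0.01580·(1920/0.205)·1.206²/(2·9.81) = 10.97 m
Δp = ρg·h_f = 999.6·9.81·10.97 = 107.5 kPa

Δp ≈ 108 kPa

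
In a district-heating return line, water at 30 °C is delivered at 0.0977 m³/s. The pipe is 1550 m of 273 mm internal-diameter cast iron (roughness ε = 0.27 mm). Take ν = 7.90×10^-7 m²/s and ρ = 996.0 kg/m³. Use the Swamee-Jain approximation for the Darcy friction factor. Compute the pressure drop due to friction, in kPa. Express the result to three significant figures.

V = 4Q/(πD²) = 4·0.0977/(π·0.273²) = 1.669 m/s
Re = VD/ν = 1.669·0.273/7.90×10^-7 = 5.77×10^5 → turbulent
ε/D = 0.27/273 = 9.89×10^-4
Swamee-Jain: f = 0.02022
h_f = f(L/D)V²/(2g) = 0.02022·(1550/0.273)·1.669²/(2·9.81) = 16.30 m
Δp = ρg·h_f = 996.0·9.81·16.30 = 159.3 kPa

Δp ≈ 159 kPa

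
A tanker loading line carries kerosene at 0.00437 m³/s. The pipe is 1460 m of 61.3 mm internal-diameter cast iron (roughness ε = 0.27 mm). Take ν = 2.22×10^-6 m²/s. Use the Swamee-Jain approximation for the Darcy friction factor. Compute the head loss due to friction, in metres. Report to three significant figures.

h_f ≈ 85.1 m

V = 4Q/(πD²) = 4·0.00437/(π·0.0613²) = 1.481 m/s
Re = VD/ν = 1.481·0.0613/2.22×10^-6 = 4.09×10^4 → turbulent
ε/D = 0.27/61.3 = 0.00440
Swamee-Jain: f = 0.03196
h_f = f(L/D)V²/(2g) = 0.03196·(1460/0.0613)·1.481²/(2·9.81) = 85.06 m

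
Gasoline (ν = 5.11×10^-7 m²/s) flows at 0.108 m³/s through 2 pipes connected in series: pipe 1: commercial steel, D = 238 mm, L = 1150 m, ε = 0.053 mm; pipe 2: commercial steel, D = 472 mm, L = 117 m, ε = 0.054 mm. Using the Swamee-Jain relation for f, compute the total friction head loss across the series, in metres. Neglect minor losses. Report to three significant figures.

H ≈ 21.7 m

Pipe 1: V = 2.428 m/s, Re = 1.13×10^6, ε/D = 2.23×10^-4, f = 0.01492, h_1 = f(L/D)V²/2g = 21.65 m
Pipe 2: V = 0.6172 m/s, Re = 5.70×10^5, ε/D = 1.14×10^-4, f = 0.01443, h_2 = f(L/D)V²/2g = 0.06946 m
Series → Q common, losses add: H = Σh = 21.72 m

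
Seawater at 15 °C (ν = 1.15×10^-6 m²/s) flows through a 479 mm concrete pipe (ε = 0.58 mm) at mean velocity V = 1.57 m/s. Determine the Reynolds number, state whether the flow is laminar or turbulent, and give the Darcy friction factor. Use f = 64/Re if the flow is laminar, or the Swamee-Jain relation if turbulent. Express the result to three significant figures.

Re ≈ 6.54×10^5; turbulent; f ≈ 0.0211

Re = VD/ν = 1.570·0.479/1.15×10^-6 = 6.54×10^5
Re > 4000 → turbulent; ε/D = 0.00121
Swamee-Jain: f = 0.02109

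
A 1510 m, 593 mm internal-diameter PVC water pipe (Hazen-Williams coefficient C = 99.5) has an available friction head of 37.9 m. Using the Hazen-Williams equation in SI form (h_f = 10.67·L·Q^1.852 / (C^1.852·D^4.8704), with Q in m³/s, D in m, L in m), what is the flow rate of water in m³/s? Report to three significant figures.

Q ≈ 0.959 m³/s

Rearranging: Q = [h_f·C^1.852·D^4.8704 / (10.67·L)]^(1/1.852)
Q = [37.9·99.5^1.852·0.593^4.8704 / (10.67·1510)]^0.540 = 0.9588 m³/s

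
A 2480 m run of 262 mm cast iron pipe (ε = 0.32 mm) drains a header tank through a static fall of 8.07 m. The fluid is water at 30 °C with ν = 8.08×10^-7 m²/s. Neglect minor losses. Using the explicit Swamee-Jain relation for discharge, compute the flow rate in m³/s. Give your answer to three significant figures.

Q ≈ 0.0475 m³/s

Swamee-Jain (Type II): Q = -0.965·√(gD⁵h_f/L)·ln[ε/(3.7D) + √(3.17ν²L/(gD³h_f))]
√(gD⁵h_f/L) = √(9.81·0.262⁵·8.07/2480) = 0.006278
ε/(3.7D) = 3.30×10^-4; √(3.17ν²L/(gD³h_f)) = 6.00×10^-5
Q = -0.965·0.006278·ln(3.901×10^-4) = 0.04755 m³/s
Check: V = 0.882 m/s, Re = 2.86×10^5, f = 0.02166, h_f = 8.13 m ≈ 8.07 m ✓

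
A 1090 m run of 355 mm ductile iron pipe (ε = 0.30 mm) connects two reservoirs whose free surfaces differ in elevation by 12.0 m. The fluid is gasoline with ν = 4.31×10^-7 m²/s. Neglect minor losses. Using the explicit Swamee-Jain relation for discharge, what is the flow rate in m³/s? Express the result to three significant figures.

Q ≈ 0.199 m³/s

Swamee-Jain (Type II): Q = -0.965·√(gD⁵h_f/L)·ln[ε/(3.7D) + √(3.17ν²L/(gD³h_f))]
√(gD⁵h_f/L) = √(9.81·0.355⁵·12.0/1090) = 0.02468
ε/(3.7D) = 2.28×10^-4; √(3.17ν²L/(gD³h_f)) = 1.10×10^-5
Q = -0.965·0.02468·ln(2.394×10^-4) = 0.1985 m³/s
Check: V = 2.01 m/s, Re = 1.65×10^6, f = 0.01914, h_f = 12.0 m ≈ 12.0 m ✓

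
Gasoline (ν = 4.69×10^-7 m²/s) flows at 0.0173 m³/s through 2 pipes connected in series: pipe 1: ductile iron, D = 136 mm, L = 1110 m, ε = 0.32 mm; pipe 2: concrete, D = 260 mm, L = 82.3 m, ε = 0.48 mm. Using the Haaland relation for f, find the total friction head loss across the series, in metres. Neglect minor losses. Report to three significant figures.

H ≈ 14.7 m

Pipe 1: V = 1.191 m/s, Re = 3.45×10^5, ε/D = 0.00235, f = 0.02493, h_1 = f(L/D)V²/2g = 14.71 m
Pipe 2: V = 0.3258 m/s, Re = 1.81×10^5, ε/D = 0.00185, f = 0.02389, h_2 = f(L/D)V²/2g = 0.04092 m
Series → Q common, losses add: H = Σh = 14.75 m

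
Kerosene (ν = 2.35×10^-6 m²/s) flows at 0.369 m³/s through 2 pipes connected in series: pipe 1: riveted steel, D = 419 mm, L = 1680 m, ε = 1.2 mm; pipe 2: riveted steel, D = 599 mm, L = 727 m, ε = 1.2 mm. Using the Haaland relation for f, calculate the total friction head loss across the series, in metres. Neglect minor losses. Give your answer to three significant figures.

H ≈ 40.8 m

Pipe 1: V = 2.676 m/s, Re = 4.77×10^5, ε/D = 0.00286, f = 0.02614, h_1 = f(L/D)V²/2g = 38.26 m
Pipe 2: V = 1.309 m/s, Re = 3.34×10^5, ε/D = 0.00200, f = 0.02396, h_2 = f(L/D)V²/2g = 2.541 m
Series → Q common, losses add: H = Σh = 40.80 m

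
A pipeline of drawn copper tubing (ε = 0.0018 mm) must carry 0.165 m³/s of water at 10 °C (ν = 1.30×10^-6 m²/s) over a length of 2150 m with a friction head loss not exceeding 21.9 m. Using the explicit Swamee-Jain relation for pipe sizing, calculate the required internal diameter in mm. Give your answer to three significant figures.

D ≈ 315 mm

Swamee-Jain (Type III): D = 0.66·[ε^1.25·(LQ²/(gh_f))^4.75 + ν·Q^9.4·(L/(gh_f))^5.2]^0.04
LQ²/(gh_f) = 0.2725; L/(gh_f) = 10.01
Term 1 = ε^1.25·(…)^4.75 = 1.37×10^-10; Term 2 = ν·Q^9.4·(…)^5.2 = 9.12×10^-9
D = 0.66·(1.37×10^-10 + 9.12×10^-9)^0.04 = 0.3149 m = 315 mm
Check: V = 2.12 m/s, Re = 5.13×10^5, f = 0.01312, h_f = 20.5 m ≈ 21.9 m ✓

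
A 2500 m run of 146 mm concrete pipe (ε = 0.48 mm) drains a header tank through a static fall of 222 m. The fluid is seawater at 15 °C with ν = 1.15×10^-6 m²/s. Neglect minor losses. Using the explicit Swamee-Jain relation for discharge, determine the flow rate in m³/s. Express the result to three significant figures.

Q ≈ 0.0512 m³/s

Swamee-Jain (Type II): Q = -0.965·√(gD⁵h_f/L)·ln[ε/(3.7D) + √(3.17ν²L/(gD³h_f))]
√(gD⁵h_f/L) = √(9.81·0.146⁵·222/2500) = 0.007602
ε/(3.7D) = 8.89×10^-4; √(3.17ν²L/(gD³h_f)) = 3.93×10^-5
Q = -0.965·0.007602·ln(9.279×10^-4) = 0.05122 m³/s
Check: V = 3.06 m/s, Re = 3.88×10^5, f = 0.02730, h_f = 223 m ≈ 222 m ✓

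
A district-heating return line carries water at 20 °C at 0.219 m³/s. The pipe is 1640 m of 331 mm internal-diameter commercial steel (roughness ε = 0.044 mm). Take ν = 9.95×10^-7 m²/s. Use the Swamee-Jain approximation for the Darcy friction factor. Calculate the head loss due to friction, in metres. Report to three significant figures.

h_f ≈ 23.1 m

V = 4Q/(πD²) = 4·0.219/(π·0.331²) = 2.545 m/s
Re = VD/ν = 2.545·0.331/9.95×10^-7 = 8.47×10^5 → turbulent
ε/D = 0.044/331 = 1.33×10^-4
Swamee-Jain: f = 0.01414
h_f = f(L/D)V²/(2g) = 0.01414·(1640/0.331)·2.545²/(2·9.81) = 23.13 m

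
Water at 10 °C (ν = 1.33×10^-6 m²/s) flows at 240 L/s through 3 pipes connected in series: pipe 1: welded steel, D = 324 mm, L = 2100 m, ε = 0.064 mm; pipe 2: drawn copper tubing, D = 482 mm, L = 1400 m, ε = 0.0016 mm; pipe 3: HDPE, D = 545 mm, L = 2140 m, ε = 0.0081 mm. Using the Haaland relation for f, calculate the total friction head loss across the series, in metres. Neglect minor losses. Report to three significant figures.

Pipe 1: V = 2.911 m/s, Re = 7.09×10^5, ε/D = 1.98×10^-4, f = 0.01487, h_1 = f(L/D)V²/2g = 41.63 m
Pipe 2: V = 1.315 m/s, Re = 4.77×10^5, ε/D = 3.32×10^-6, f = 0.01321, h_2 = f(L/D)V²/2g = 3.383 m
Pipe 3: V = 1.029 m/s, Re = 4.22×10^5, ε/D = 1.49×10^-5, f = 0.01362, h_3 = f(L/D)V²/2g = 2.886 m
Series → Q common, losses add: H = Σh = 47.90 m

H ≈ 47.9 m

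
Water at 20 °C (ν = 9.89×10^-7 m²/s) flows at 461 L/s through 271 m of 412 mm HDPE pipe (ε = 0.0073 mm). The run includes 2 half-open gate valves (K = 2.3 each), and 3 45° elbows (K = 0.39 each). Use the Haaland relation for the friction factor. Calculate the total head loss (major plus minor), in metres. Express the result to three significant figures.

H_L ≈ 8.06 m

V = 4Q/(πD²) = 3.458 m/s; V²/2g = 0.6094 m
Re = 1.44×10^6, ε/D = 1.77×10^-5 → f = 0.01133 (Haaland)
Major: h_f = f(L/D)·V²/2g = 0.01133·657.8·0.6094 = 4.542 m
Minor: ΣK = 5.77; h_m = ΣK·V²/2g = 3.516 m
Total H_L = 4.542 + 3.516 = 8.058 m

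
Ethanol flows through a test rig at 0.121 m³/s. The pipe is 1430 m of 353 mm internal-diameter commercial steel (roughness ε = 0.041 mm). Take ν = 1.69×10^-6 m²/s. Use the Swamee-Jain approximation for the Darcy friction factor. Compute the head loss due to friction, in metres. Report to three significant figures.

V = 4Q/(πD²) = 4·0.121/(π·0.353²) = 1.236 m/s
Re = VD/ν = 1.236·0.353/1.69×10^-6 = 2.58×10^5 → turbulent
ε/D = 0.041/353 = 1.16×10^-4
Swamee-Jain: f = 0.01591
h_f = f(L/D)V²/(2g) = 0.01591·(1430/0.353)·1.236²/(2·9.81) = 5.022 m

h_f ≈ 5.02 m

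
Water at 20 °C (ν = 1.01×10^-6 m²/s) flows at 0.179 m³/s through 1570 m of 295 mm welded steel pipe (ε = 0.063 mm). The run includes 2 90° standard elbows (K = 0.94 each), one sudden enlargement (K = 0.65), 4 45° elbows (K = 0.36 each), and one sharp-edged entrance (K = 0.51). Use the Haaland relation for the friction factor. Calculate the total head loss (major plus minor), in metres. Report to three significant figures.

V = 4Q/(πD²) = 2.619 m/s; V²/2g = 0.3496 m
Re = 7.65×10^5, ε/D = 2.14×10^-4 → f = 0.01496 (Haaland)
Major: h_f = f(L/D)·V²/2g = 0.01496·5322·0.3496 = 27.84 m
Minor: ΣK = 4.48; h_m = ΣK·V²/2g = 1.566 m
Total H_L = 27.84 + 1.566 = 29.41 m

H_L ≈ 29.4 m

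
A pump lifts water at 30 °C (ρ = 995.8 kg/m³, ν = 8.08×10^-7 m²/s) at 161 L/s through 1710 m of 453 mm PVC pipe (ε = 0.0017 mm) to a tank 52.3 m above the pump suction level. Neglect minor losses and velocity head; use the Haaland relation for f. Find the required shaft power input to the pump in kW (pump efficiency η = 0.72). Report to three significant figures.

P_shaft ≈ 120 kW

V = 4Q/(πD²) = 0.9989 m/s; Re = 5.60×10^5; ε/D = 3.75×10^-6; f = 0.01285
h_f = f(L/D)V²/2g = 2.466 m
Total head H = z + h_f = 52.3 + 2.466 = 54.77 m
P_hyd = ρgQH = 995.8·9.81·0.161·54.77 = 86.14 kW
P_shaft = P_hyd/η = 86.14/0.72 = 119.6 kW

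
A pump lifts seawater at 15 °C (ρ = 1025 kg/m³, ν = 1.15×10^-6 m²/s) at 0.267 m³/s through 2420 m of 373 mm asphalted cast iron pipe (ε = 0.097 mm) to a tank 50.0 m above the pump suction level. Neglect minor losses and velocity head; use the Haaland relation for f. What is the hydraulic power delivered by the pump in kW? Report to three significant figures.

V = 4Q/(πD²) = 2.443 m/s; Re = 7.93×10^5; ε/D = 2.60×10^-4; f = 0.01539
h_f = f(L/D)V²/2g = 30.39 m
Total head H = z + h_f = 50.0 + 30.39 = 80.39 m
P_hyd = ρgQH = 1025·9.81·0.267·80.39 = 215.8 kW

P_hyd ≈ 216 kW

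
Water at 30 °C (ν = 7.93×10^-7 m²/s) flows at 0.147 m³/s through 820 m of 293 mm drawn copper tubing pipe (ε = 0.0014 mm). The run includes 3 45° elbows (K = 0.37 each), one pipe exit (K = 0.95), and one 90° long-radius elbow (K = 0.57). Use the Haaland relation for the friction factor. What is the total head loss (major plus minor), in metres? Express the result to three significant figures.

V = 4Q/(πD²) = 2.180 m/s; V²/2g = 0.2423 m
Re = 8.06×10^5, ε/D = 4.78×10^-6 → f = 0.01209 (Haaland)
Major: h_f = f(L/D)·V²/2g = 0.01209·2799·0.2423 = 8.197 m
Minor: ΣK = 2.63; h_m = ΣK·V²/2g = 0.6371 m
Total H_L = 8.197 + 0.6371 = 8.834 m

H_L ≈ 8.83 m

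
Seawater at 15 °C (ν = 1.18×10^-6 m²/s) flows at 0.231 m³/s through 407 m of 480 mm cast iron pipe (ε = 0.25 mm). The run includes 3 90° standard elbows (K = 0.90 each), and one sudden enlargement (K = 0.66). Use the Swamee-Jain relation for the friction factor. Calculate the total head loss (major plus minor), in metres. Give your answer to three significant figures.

V = 4Q/(πD²) = 1.277 m/s; V²/2g = 0.08306 m
Re = 5.19×10^5, ε/D = 5.21×10^-4 → f = 0.01787 (Swamee-Jain)
Major: h_f = f(L/D)·V²/2g = 0.01787·847.9·0.08306 = 1.259 m
Minor: ΣK = 3.36; h_m = ΣK·V²/2g = 0.2791 m
Total H_L = 1.259 + 0.2791 = 1.538 m

H_L ≈ 1.54 m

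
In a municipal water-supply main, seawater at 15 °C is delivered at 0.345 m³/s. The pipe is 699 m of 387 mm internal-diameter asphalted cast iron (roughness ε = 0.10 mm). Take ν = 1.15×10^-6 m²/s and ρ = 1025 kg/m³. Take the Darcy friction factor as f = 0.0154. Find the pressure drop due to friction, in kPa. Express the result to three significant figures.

Δp ≈ 123 kPa

V = 4Q/(πD²) = 4·0.345/(π·0.387²) = 2.933 m/s
h_f = f(L/D)V²/(2g) = 0.01540·(699/0.387)·2.933²/(2·9.81) = 12.20 m
Δp = ρg·h_f = 1025·9.81·12.20 = 122.6 kPa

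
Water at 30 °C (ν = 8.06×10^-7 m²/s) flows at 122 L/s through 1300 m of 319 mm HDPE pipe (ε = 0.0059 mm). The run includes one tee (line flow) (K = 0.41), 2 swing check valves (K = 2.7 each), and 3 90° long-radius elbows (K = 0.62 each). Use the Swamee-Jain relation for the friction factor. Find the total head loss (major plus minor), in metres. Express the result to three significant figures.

H_L ≈ 7.20 m

V = 4Q/(πD²) = 1.526 m/s; V²/2g = 0.1188 m
Re = 6.04×10^5, ε/D = 1.85×10^-5 → f = 0.01299 (Swamee-Jain)
Major: h_f = f(L/D)·V²/2g = 0.01299·4075·0.1188 = 6.285 m
Minor: ΣK = 7.67; h_m = ΣK·V²/2g = 0.9109 m
Total H_L = 6.285 + 0.9109 = 7.196 m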